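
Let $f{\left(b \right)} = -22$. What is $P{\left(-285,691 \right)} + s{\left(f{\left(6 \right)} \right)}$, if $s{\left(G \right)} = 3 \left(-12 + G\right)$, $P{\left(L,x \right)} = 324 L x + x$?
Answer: $-63806351$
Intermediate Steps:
$P{\left(L,x \right)} = x + 324 L x$ ($P{\left(L,x \right)} = 324 L x + x = x + 324 L x$)
$s{\left(G \right)} = -36 + 3 G$
$P{\left(-285,691 \right)} + s{\left(f{\left(6 \right)} \right)} = 691 \left(1 + 324 \left(-285\right)\right) + \left(-36 + 3 \left(-22\right)\right) = 691 \left(1 - 92340\right) - 102 = 691 \left(-92339\right) - 102 = -63806249 - 102 = -63806351$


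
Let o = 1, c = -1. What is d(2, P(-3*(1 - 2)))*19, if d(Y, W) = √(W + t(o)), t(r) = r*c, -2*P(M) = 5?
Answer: 19*I*√14/2 ≈ 35.546*I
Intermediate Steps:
P(M) = -5/2 (P(M) = -½*5 = -5/2)
t(r) = -r (t(r) = r*(-1) = -r)
d(Y, W) = √(-1 + W) (d(Y, W) = √(W - 1*1) = √(W - 1) = √(-1 + W))
d(2, P(-3*(1 - 2)))*19 = √(-1 - 5/2)*19 = √(-7/2)*19 = (I*√14/2)*19 = 19*I*√14/2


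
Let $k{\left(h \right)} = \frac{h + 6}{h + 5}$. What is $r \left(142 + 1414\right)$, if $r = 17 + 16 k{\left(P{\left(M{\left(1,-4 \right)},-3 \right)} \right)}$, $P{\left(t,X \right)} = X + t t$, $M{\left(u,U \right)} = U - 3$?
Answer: $\frac{2643644}{51} \approx 51836.0$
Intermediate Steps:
$M{\left(u,U \right)} = -3 + U$
$P{\left(t,X \right)} = X + t^{2}$
$k{\left(h \right)} = \frac{6 + h}{5 + h}$
$r = \frac{1699}{51}$ ($r = 17 + 16 \frac{6 - \left(3 - \left(-3 - 4\right)^{2}\right)}{5 - \left(3 - \left(-3 - 4\right)^{2}\right)} = 17 + 16 \frac{6 - \left(3 - \left(-7\right)^{2}\right)}{5 - \left(3 - \left(-7\right)^{2}\right)} = 17 + 16 \frac{6 + \left(-3 + 49\right)}{5 + \left(-3 + 49\right)} = 17 + 16 \frac{6 + 46}{5 + 46} = 17 + 16 \cdot \frac{1}{51} \cdot 52 = 17 + 16 \cdot \frac{52}{51} = 17 + \frac{832}{51} = \frac{1699}{51} \approx 33.314$)
$r \left(142 + 1414\right) = \frac{1699 \left(142 + 1414\right)}{51} = \frac{1699}{51} \cdot 1556 = \frac{2643644}{51}$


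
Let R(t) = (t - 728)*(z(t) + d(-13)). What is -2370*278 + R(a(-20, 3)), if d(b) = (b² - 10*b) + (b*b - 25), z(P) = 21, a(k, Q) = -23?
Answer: -1007324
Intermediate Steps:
d(b) = -25 - 10*b + 2*b² (d(b) = (b² - 10*b) + (b² - 25) = (b² - 10*b) + (-25 + b²) = -25 - 10*b + 2*b²)
R(t) = -337792 + 464*t (R(t) = (t - 728)*(21 + (-25 - 10*(-13) + 2*(-13)²)) = (-728 + t)*(21 + (-25 + 130 + 2*169)) = (-728 + t)*(21 + (-25 + 130 + 338)) = (-728 + t)*(21 + 443) = (-728 + t)*464 = -337792 + 464*t)
-2370*278 + R(a(-20, 3)) = -2370*278 + (-337792 + 464*(-23)) = -658860 + (-337792 - 10672) = -658860 - 348464 = -1007324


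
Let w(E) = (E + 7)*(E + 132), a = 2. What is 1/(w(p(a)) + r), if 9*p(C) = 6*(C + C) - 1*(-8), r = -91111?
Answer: -81/7264091 ≈ -1.1151e-5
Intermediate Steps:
p(C) = 8/9 + 4*C/3 (p(C) = (6*(C + C) - 1*(-8))/9 = (6*(2*C) + 8)/9 = (12*C + 8)/9 = (8 + 12*C)/9 = 8/9 + 4*C/3)
w(E) = (7 + E)*(132 + E)
1/(w(p(a)) + r) = 1/((924 + (8/9 + (4/3)*2)² + 139*(8/9 + (4/3)*2)) - 91111) = 1/((924 + (8/9 + 8/3)² + 139*(8/9 + 8/3)) - 91111) = 1/((924 + (32/9)² + 139*(32/9)) - 91111) = 1/((924 + 1024/81 + 4448/9) - 91111) = 1/(115900/81 - 91111) = 1/(-7264091/81) = -81/7264091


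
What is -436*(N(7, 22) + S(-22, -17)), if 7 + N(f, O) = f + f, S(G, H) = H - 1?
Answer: 4796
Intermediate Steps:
S(G, H) = -1 + H
N(f, O) = -7 + 2*f (N(f, O) = -7 + (f + f) = -7 + 2*f)
-436*(N(7, 22) + S(-22, -17)) = -436*((-7 + 2*7) + (-1 - 17)) = -436*((-7 + 14) - 18) = -436*(7 - 18) = -436*(-11) = 4796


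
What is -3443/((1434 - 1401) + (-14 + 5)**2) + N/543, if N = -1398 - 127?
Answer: -681133/20634 ≈ -33.010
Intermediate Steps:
N = -1525
-3443/((1434 - 1401) + (-14 + 5)**2) + N/543 = -3443/((1434 - 1401) + (-14 + 5)**2) - 1525/543 = -3443/(33 + (-9)**2) - 1525*1/543 = -3443/(33 + 81) - 1525/543 = -3443/114 - 1525/543 = -681133/20634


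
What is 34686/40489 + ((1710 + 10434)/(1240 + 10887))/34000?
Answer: 893884615401/1043396468875 ≈ 0.85671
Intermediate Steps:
34686/40489 + ((1710 + 10434)/(1240 + 10887))/34000 = 34686*(1/40489) + (12144/12127)*(1/34000) = 34686/40489 + (12144*(1/12127))*(1/34000) = 34686/40489 + (12144/12127)*(1/34000) = 34686/40489 + 759/25769875 = 893884615401/1043396468875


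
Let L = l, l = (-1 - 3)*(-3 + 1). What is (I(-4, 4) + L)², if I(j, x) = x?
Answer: 144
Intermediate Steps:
l = 8 (l = -4*(-2) = 8)
L = 8
(I(-4, 4) + L)² = (4 + 8)² = 12² = 144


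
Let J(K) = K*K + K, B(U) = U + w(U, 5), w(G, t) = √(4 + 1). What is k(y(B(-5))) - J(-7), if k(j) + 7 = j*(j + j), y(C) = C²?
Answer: 2751 - 1200*√5 ≈ 67.718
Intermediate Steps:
w(G, t) = √5
B(U) = U + √5
J(K) = K + K² (J(K) = K² + K = K + K²)
k(j) = -7 + 2*j² (k(j) = -7 + j*(j + j) = -7 + j*(2*j) = -7 + 2*j²)
k(y(B(-5))) - J(-7) = (-7 + 2*((-5 + √5)²)²) - (-7)*(1 - 7) = (-7 + 2*(-5 + √5)⁴) - (-7)*(-6) = (-7 + 2*(-5 + √5)⁴) - 1*42 = (-7 + 2*(-5 + √5)⁴) - 42 = -49 + 2*(-5 + √5)⁴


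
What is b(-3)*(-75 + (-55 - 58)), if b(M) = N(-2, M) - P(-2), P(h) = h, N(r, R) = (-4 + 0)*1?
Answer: 376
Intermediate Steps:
N(r, R) = -4 (N(r, R) = -4*1 = -4)
b(M) = -2 (b(M) = -4 - 1*(-2) = -4 + 2 = -2)
b(-3)*(-75 + (-55 - 58)) = -2*(-75 + (-55 - 58)) = -2*(-75 - 113) = -2*(-188) = 376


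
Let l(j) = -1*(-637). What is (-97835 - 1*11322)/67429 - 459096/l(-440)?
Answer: -31025917193/42952273 ≈ -722.33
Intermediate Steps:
l(j) = 637
(-97835 - 1*11322)/67429 - 459096/l(-440) = (-97835 - 1*11322)/67429 - 459096/637 = (-97835 - 11322)*(1/67429) - 459096*1/637 = -109157*1/67429 - 459096/637 = -109157/67429 - 459096/637 = -31025917193/42952273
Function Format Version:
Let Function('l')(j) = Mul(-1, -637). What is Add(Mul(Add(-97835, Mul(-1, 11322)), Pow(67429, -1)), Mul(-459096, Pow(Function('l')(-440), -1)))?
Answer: Rational(-31025917193, 42952273) ≈ -722.33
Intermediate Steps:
Function('l')(j) = 637
Add(Mul(Add(-97835, Mul(-1, 11322)), Pow(67429, -1)), Mul(-459096, Pow(Function('l')(-440), -1))) = Add(Mul(Add(-97835, Mul(-1, 11322)), Pow(67429, -1)), Mul(-459096, Pow(637, -1))) = Add(Mul(Add(-97835, -11322), Rational(1, 67429)), Mul(-459096, Rational(1, 637))) = Add(Mul(-109157, Rational(1, 67429)), Rational(-459096, 637)) = Add(Rational(-109157, 67429), Rational(-459096, 637)) = Rational(-31025917193, 42952273)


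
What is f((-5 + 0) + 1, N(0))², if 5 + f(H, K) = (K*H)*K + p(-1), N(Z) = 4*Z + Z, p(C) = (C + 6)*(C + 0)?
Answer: 100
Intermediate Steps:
p(C) = C*(6 + C) (p(C) = (6 + C)*C = C*(6 + C))
N(Z) = 5*Z
f(H, K) = -10 + H*K² (f(H, K) = -5 + ((K*H)*K - (6 - 1)) = -5 + ((H*K)*K - 1*5) = -5 + (H*K² - 5) = -5 + (-5 + H*K²) = -10 + H*K²)
f((-5 + 0) + 1, N(0))² = (-10 + ((-5 + 0) + 1)*(5*0)²)² = (-10 + (-5 + 1)*0²)² = (-10 - 4*0)² = (-10 + 0)² = (-10)² = 100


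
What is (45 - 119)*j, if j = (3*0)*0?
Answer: 0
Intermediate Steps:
j = 0 (j = 0*0 = 0)
(45 - 119)*j = (45 - 119)*0 = -74*0 = 0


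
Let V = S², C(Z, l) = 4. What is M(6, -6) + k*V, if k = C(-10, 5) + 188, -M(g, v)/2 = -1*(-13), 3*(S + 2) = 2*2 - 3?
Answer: 1522/3 ≈ 507.33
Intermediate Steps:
S = -5/3 (S = -2 + (2*2 - 3)/3 = -2 + (4 - 3)/3 = -2 + (⅓)*1 = -2 + ⅓ = -5/3 ≈ -1.6667)
M(g, v) = -26 (M(g, v) = -(-2)*(-13) = -2*13 = -26)
V = 25/9 (V = (-5/3)² = 25/9 ≈ 2.7778)
k = 192 (k = 4 + 188 = 192)
M(6, -6) + k*V = -26 + 192*(25/9) = -26 + 1600/3 = 1522/3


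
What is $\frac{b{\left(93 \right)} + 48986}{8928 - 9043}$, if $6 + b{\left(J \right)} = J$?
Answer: $- \frac{49073}{115} \approx -426.72$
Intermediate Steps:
$b{\left(J \right)} = -6 + J$
$\frac{b{\left(93 \right)} + 48986}{8928 - 9043} = \frac{\left(-6 + 93\right) + 48986}{8928 - 9043} = \frac{87 + 48986}{-115} = 49073 \left(- \frac{1}{115}\right) = - \frac{49073}{115}$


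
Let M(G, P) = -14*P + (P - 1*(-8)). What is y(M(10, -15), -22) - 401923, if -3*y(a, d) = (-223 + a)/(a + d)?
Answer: -218244169/543 ≈ -4.0192e+5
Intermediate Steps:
M(G, P) = 8 - 13*P (M(G, P) = -14*P + (P + 8) = -14*P + (8 + P) = 8 - 13*P)
y(a, d) = -(-223 + a)/(3*(a + d))
y(M(10, -15), -22) - 401923 = (223 - (8 - 13*(-15)))/(3*((8 - 13*(-15)) - 22)) - 401923 = (223 - (8 + 195))/(3*((8 + 195) - 22)) - 401923 = (223 - 1*203)/(3*(203 - 22)) - 401923 = (⅓)*(223 - 203)/181 - 401923 = (⅓)*(1/181)*20 - 401923 = 20/543 - 401923 = -218244169/543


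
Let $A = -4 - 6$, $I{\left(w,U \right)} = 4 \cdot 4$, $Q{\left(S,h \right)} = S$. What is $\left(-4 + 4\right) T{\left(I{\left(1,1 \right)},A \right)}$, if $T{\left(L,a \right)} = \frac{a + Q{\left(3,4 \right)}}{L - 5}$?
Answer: $0$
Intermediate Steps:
$I{\left(w,U \right)} = 16$
$A = -10$ ($A = -4 - 6 = -10$)
$T{\left(L,a \right)} = \frac{3 + a}{-5 + L}$ ($T{\left(L,a \right)} = \frac{a + 3}{L - 5} = \frac{3 + a}{-5 + L}$)
$\left(-4 + 4\right) T{\left(I{\left(1,1 \right)},A \right)} = \left(-4 + 4\right) \frac{3 - 10}{-5 + 16} = 0 \cdot \frac{1}{11} \left(-7\right) = 0 \left(- \frac{7}{11}\right) = 0$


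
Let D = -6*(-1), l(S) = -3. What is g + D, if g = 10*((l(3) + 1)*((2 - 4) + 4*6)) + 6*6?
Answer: -398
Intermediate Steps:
g = -404 (g = 10*((-3 + 1)*((2 - 4) + 4*6)) + 6*6 = 10*(-2*(-2 + 24)) + 36 = 10*(-2*22) + 36 = 10*(-44) + 36 = -440 + 36 = -404)
D = 6
g + D = -404 + 6 = -398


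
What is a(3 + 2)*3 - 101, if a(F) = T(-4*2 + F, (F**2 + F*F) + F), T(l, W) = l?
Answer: -110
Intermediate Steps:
a(F) = -8 + F (a(F) = -4*2 + F = -8 + F)
a(3 + 2)*3 - 101 = (-8 + (3 + 2))*3 - 101 = (-8 + 5)*3 - 101 = -3*3 - 101 = -9 - 101 = -110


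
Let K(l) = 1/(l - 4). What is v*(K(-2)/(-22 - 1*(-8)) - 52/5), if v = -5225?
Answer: 4559335/84 ≈ 54278.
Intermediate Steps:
K(l) = 1/(-4 + l)
v*(K(-2)/(-22 - 1*(-8)) - 52/5) = -5225*(1/((-4 - 2)*(-22 - 1*(-8))) - 52/5) = -5225*(1/((-6)*(-22 + 8)) - 52*1/5) = -5225*(-1/6/(-14) - 52/5) = -5225*(-1/6*(-1/14) - 52/5) = -5225*(1/84 - 52/5) = -5225*(-4363/420) = 4559335/84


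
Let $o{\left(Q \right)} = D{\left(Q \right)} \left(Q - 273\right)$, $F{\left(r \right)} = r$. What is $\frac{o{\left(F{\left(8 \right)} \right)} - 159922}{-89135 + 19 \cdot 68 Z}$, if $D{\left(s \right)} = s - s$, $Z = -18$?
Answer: $\frac{159922}{112391} \approx 1.4229$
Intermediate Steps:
$D{\left(s \right)} = 0$
$o{\left(Q \right)} = 0$ ($o{\left(Q \right)} = 0 \left(Q - 273\right) = 0 \left(-273 + Q\right) = 0$)
$\frac{o{\left(F{\left(8 \right)} \right)} - 159922}{-89135 + 19 \cdot 68 Z} = \frac{0 - 159922}{-89135 + 19 \cdot 68 \left(-18\right)} = - \frac{159922}{-89135 + 1292 \left(-18\right)} = - \frac{159922}{-89135 - 23256} = - \frac{159922}{-112391} = \left(-159922\right) \left(- \frac{1}{112391}\right) = \frac{159922}{112391}$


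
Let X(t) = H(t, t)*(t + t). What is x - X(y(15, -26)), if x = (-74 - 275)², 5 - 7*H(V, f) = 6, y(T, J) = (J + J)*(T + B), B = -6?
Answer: 851671/7 ≈ 1.2167e+5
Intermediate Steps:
y(T, J) = 2*J*(-6 + T) (y(T, J) = (J + J)*(T - 6) = (2*J)*(-6 + T) = 2*J*(-6 + T))
H(V, f) = -⅐ (H(V, f) = 5/7 - ⅐*6 = 5/7 - 6/7 = -⅐)
x = 121801 (x = (-349)² = 121801)
X(t) = -2*t/7 (X(t) = -(t + t)/7 = -2*t/7)
x - X(y(15, -26)) = 121801 - (-2)*2*(-26)*(-6 + 15)/7 = 121801 - (-2)*2*(-26)*9/7 = 121801 - (-2)*(-468)/7 = 121801 - 1*936/7 = 121801 - 936/7 = 851671/7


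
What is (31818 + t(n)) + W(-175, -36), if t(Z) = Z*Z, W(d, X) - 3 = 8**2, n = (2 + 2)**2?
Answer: 32141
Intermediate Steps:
n = 16 (n = 4**2 = 16)
W(d, X) = 67 (W(d, X) = 3 + 8**2 = 3 + 64 = 67)
t(Z) = Z**2
(31818 + t(n)) + W(-175, -36) = (31818 + 16**2) + 67 = (31818 + 256) + 67 = 32074 + 67 = 32141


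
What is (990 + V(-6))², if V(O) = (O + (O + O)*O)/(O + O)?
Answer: 3876961/4 ≈ 9.6924e+5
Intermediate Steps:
V(O) = (O + 2*O²)/(2*O) (V(O) = (O + (2*O)*O)/((2*O)) = (O + 2*O²)*(1/(2*O)) = (O + 2*O²)/(2*O))
(990 + V(-6))² = (990 + (½ - 6))² = (990 - 11/2)² = (1969/2)² = 3876961/4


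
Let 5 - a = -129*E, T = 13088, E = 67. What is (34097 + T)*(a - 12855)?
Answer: -198507295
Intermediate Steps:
a = 8648 (a = 5 - (-129)*67 = 5 - 1*(-8643) = 5 + 8643 = 8648)
(34097 + T)*(a - 12855) = (34097 + 13088)*(8648 - 12855) = 47185*(-4207) = -198507295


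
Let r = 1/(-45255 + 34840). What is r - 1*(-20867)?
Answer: 217329804/10415 ≈ 20867.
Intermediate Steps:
r = -1/10415 (r = 1/(-10415) = -1/10415 ≈ -9.6015e-5)
r - 1*(-20867) = -1/10415 - 1*(-20867) = -1/10415 + 20867 = 217329804/10415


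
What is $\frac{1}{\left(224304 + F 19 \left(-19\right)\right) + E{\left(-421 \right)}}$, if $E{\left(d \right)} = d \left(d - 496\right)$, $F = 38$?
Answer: $\frac{1}{596643} \approx 1.676 \cdot 10^{-6}$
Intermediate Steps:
$E{\left(d \right)} = d \left(-496 + d\right)$
$\frac{1}{\left(224304 + F 19 \left(-19\right)\right) + E{\left(-421 \right)}} = \frac{1}{\left(224304 + 38 \cdot 19 \left(-19\right)\right) - 421 \left(-496 - 421\right)} = \frac{1}{\left(224304 + 722 \left(-19\right)\right) - -386057} = \frac{1}{\left(224304 - 13718\right) + 386057} = \frac{1}{210586 + 386057} = \frac{1}{596643}$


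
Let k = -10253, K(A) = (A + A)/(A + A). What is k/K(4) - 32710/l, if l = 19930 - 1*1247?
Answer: -191589509/18683 ≈ -10255.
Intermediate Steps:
K(A) = 1 (K(A) = (2*A)/((2*A)) = (2*A)*(1/(2*A)) = 1)
l = 18683 (l = 19930 - 1247 = 18683)
k/K(4) - 32710/l = -10253/1 - 32710/18683 = -10253*1 - 32710*1/18683 = -10253 - 32710/18683 = -191589509/18683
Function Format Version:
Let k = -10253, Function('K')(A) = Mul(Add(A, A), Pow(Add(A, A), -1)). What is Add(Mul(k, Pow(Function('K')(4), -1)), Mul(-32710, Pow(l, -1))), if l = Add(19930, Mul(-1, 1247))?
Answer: Rational(-191589509, 18683) ≈ -10255.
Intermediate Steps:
Function('K')(A) = 1 (Function('K')(A) = Mul(Mul(2, A), Pow(Mul(2, A), -1)) = Mul(Mul(2, A), Mul(Rational(1, 2), Pow(A, -1))) = 1)
l = 18683 (l = Add(19930, -1247) = 18683)
Add(Mul(k, Pow(Function('K')(4), -1)), Mul(-32710, Pow(l, -1))) = Add(Mul(-10253, Pow(1, -1)), Mul(-32710, Pow(18683, -1))) = Add(Mul(-10253, 1), Mul(-32710, Rational(1, 18683))) = Add(-10253, Rational(-32710, 18683)) = Rational(-191589509, 18683)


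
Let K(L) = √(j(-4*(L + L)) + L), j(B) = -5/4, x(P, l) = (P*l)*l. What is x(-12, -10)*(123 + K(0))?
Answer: -147600 - 600*I*√5 ≈ -1.476e+5 - 1341.6*I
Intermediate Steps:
x(P, l) = P*l²
j(B) = -5/4 (j(B) = -5*¼ = -5/4)
K(L) = √(-5/4 + L)
x(-12, -10)*(123 + K(0)) = (-12*(-10)²)*(123 + √(-5 + 4*0)/2) = (-12*100)*(123 + √(-5 + 0)/2) = -1200*(123 + √(-5)/2) = -1200*(123 + (I*√5)/2) = -1200*(123 + I*√5/2) = -147600 - 600*I*√5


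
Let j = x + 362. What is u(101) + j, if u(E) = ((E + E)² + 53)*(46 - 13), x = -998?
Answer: 1347645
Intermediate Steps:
j = -636 (j = -998 + 362 = -636)
u(E) = 1749 + 132*E² (u(E) = ((2*E)² + 53)*33 = (4*E² + 53)*33 = (53 + 4*E²)*33 = 1749 + 132*E²)
u(101) + j = (1749 + 132*101²) - 636 = (1749 + 132*10201) - 636 = (1749 + 1346532) - 636 = 1348281 - 636 = 1347645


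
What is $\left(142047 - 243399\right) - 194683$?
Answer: $-296035$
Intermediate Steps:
$\left(142047 - 243399\right) - 194683 = -101352 - 194683 = -296035$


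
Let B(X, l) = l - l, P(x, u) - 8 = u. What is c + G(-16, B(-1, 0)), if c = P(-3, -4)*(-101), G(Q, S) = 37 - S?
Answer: -367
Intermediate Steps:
P(x, u) = 8 + u
B(X, l) = 0
c = -404 (c = (8 - 4)*(-101) = 4*(-101) = -404)
c + G(-16, B(-1, 0)) = -404 + (37 - 1*0) = -404 + (37 + 0) = -404 + 37 = -367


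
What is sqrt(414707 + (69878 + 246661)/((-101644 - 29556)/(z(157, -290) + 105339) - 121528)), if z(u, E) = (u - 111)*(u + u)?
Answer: sqrt(271234250543737220065206)/808728868 ≈ 643.98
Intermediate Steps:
z(u, E) = 2*u*(-111 + u) (z(u, E) = (-111 + u)*(2*u) = 2*u*(-111 + u))
sqrt(414707 + (69878 + 246661)/((-101644 - 29556)/(z(157, -290) + 105339) - 121528)) = sqrt(414707 + (69878 + 246661)/((-101644 - 29556)/(2*157*(-111 + 157) + 105339) - 121528)) = sqrt(414707 + 316539/(-131200/(2*157*46 + 105339) - 121528)) = sqrt(414707 + 316539/(-131200/(14444 + 105339) - 121528)) = sqrt(414707 + 316539/(-131200/119783 - 121528)) = sqrt(414707 + 316539/(-14557119624/119783)) = sqrt(414707 + 316539*(-119783/14557119624)) = sqrt(414707 - 4212887893/1617457736) = sqrt(670766832435459/1617457736) = sqrt(271234250543737220065206)/808728868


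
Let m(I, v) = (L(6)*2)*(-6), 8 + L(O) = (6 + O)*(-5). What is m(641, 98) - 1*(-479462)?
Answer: 480278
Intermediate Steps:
L(O) = -38 - 5*O (L(O) = -8 + (6 + O)*(-5) = -8 + (-30 - 5*O) = -38 - 5*O)
m(I, v) = 816 (m(I, v) = ((-38 - 5*6)*2)*(-6) = ((-38 - 30)*2)*(-6) = -68*2*(-6) = -136*(-6) = 816)
m(641, 98) - 1*(-479462) = 816 - 1*(-479462) = 816 + 479462 = 480278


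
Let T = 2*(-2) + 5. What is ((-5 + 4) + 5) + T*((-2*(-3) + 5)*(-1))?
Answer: -7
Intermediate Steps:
T = 1 (T = -4 + 5 = 1)
((-5 + 4) + 5) + T*((-2*(-3) + 5)*(-1)) = ((-5 + 4) + 5) + 1*((-2*(-3) + 5)*(-1)) = (-1 + 5) + 1*((6 + 5)*(-1)) = 4 + 1*(11*(-1)) = 4 + 1*(-11) = 4 - 11 = -7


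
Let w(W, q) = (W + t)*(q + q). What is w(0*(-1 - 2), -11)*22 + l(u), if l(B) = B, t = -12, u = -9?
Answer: 5799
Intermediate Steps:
w(W, q) = 2*q*(-12 + W) (w(W, q) = (W - 12)*(q + q) = (-12 + W)*(2*q) = 2*q*(-12 + W))
w(0*(-1 - 2), -11)*22 + l(u) = (2*(-11)*(-12 + 0*(-1 - 2)))*22 - 9 = (2*(-11)*(-12 + 0*(-3)))*22 - 9 = (2*(-11)*(-12 + 0))*22 - 9 = (2*(-11)*(-12))*22 - 9 = 264*22 - 9 = 5808 - 9 = 5799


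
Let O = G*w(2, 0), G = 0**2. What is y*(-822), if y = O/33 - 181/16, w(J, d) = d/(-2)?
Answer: 74391/8 ≈ 9298.9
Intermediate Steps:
w(J, d) = -d/2 (w(J, d) = d*(-1/2) = -d/2)
G = 0
O = 0 (O = 0*(-1/2*0) = 0*0 = 0)
y = -181/16 (y = 0/33 - 181/16 = 0*(1/33) - 181*1/16 = 0 - 181/16 = -181/16 ≈ -11.313)
y*(-822) = -181/16*(-822) = 74391/8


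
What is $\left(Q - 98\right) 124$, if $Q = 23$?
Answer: $-9300$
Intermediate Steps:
$\left(Q - 98\right) 124 = \left(23 - 98\right) 124 = \left(-75\right) 124 = -9300$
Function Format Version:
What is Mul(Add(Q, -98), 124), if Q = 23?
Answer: -9300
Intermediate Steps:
Mul(Add(Q, -98), 124) = Mul(Add(23, -98), 124) = Mul(-75, 124) = -9300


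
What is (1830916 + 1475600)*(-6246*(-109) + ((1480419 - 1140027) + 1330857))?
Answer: 7777133942508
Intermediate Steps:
(1830916 + 1475600)*(-6246*(-109) + ((1480419 - 1140027) + 1330857)) = 3306516*(680814 + (340392 + 1330857)) = 3306516*(680814 + 1671249) = 3306516*2352063 = 7777133942508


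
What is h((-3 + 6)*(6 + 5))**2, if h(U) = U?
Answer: 1089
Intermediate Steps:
h((-3 + 6)*(6 + 5))**2 = ((-3 + 6)*(6 + 5))**2 = (3*11)**2 = 33**2 = 1089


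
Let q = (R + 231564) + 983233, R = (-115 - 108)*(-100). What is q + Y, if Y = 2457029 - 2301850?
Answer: 1392276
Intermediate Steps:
R = 22300 (R = -223*(-100) = 22300)
Y = 155179
q = 1237097 (q = (22300 + 231564) + 983233 = 253864 + 983233 = 1237097)
q + Y = 1237097 + 155179 = 1392276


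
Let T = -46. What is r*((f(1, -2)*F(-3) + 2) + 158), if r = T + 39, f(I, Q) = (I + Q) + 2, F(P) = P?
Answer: -1099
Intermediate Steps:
f(I, Q) = 2 + I + Q
r = -7 (r = -46 + 39 = -7)
r*((f(1, -2)*F(-3) + 2) + 158) = -7*(((2 + 1 - 2)*(-3) + 2) + 158) = -7*((1*(-3) + 2) + 158) = -7*((-3 + 2) + 158) = -7*(-1 + 158) = -7*157 = -1099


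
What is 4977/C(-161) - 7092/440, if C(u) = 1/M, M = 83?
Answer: 45438237/110 ≈ 4.1308e+5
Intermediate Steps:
C(u) = 1/83
4977/C(-161) - 7092/440 = 4977/(1/83) - 7092/440 = 4977*83 - 7092*1/440 = 413091 - 1773/110 = 45438237/110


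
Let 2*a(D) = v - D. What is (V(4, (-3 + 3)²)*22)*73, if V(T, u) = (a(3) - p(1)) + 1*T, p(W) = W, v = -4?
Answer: -803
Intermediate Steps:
a(D) = -2 - D/2 (a(D) = (-4 - D)/2 = -2 - D/2)
V(T, u) = -9/2 + T (V(T, u) = ((-2 - ½*3) - 1*1) + 1*T = ((-2 - 3/2) - 1) + T = (-7/2 - 1) + T = -9/2 + T)
(V(4, (-3 + 3)²)*22)*73 = ((-9/2 + 4)*22)*73 = -½*22*73 = -11*73 = -803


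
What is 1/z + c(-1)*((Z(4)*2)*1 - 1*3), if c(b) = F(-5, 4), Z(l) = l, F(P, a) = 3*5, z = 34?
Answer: 2551/34 ≈ 75.029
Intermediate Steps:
F(P, a) = 15
c(b) = 15
1/z + c(-1)*((Z(4)*2)*1 - 1*3) = 1/34 + 15*((4*2)*1 - 1*3) = 1/34 + 15*(8*1 - 3) = 1/34 + 15*(8 - 3) = 1/34 + 15*5 = 1/34 + 75 = 2551/34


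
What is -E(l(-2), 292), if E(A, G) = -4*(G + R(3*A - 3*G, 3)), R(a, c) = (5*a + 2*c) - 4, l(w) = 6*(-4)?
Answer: -17784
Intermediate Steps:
l(w) = -24
R(a, c) = -4 + 2*c + 5*a (R(a, c) = (2*c + 5*a) - 4 = -4 + 2*c + 5*a)
E(A, G) = -8 - 60*A + 56*G (E(A, G) = -4*(G + (-4 + 2*3 + 5*(3*A - 3*G))) = -4*(G + (-4 + 6 + 5*(-3*G + 3*A))) = -4*(G + (-4 + 6 + (-15*G + 15*A))) = -4*(G + (2 - 15*G + 15*A)) = -4*(2 - 14*G + 15*A) = -8 - 60*A + 56*G)
-E(l(-2), 292) = -(-8 - 60*(-24) + 56*292) = -(-8 + 1440 + 16352) = -1*17784 = -17784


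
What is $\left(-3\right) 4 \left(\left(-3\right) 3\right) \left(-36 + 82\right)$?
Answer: $4968$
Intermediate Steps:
$\left(-3\right) 4 \left(\left(-3\right) 3\right) \left(-36 + 82\right) = \left(-12\right) \left(-9\right) 46 = 108 \cdot 46 = 4968$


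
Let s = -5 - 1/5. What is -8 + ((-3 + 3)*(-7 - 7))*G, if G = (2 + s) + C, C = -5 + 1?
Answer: -8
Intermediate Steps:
C = -4
s = -26/5 (s = -5 - 1*⅕ = -5 - ⅕ = -26/5 ≈ -5.2000)
G = -36/5 (G = (2 - 26/5) - 4 = -16/5 - 4 = -36/5 ≈ -7.2000)
-8 + ((-3 + 3)*(-7 - 7))*G = -8 + ((-3 + 3)*(-7 - 7))*(-36/5) = -8 + (0*(-14))*(-36/5) = -8 + 0*(-36/5) = -8 + 0 = -8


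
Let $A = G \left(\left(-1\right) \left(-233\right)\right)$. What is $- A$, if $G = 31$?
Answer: $-7223$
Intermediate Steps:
$A = 7223$ ($A = 31 \left(\left(-1\right) \left(-233\right)\right) = 31 \cdot 233 = 7223$)
$- A = \left(-1\right) 7223 = -7223$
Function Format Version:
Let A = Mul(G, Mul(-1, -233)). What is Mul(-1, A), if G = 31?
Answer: -7223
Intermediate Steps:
A = 7223 (A = Mul(31, Mul(-1, -233)) = Mul(31, 233) = 7223)
Mul(-1, A) = Mul(-1, 7223) = -7223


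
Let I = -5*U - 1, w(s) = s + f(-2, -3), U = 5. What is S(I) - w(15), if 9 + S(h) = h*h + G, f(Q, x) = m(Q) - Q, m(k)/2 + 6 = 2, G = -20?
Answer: 638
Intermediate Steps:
m(k) = -8 (m(k) = -12 + 2*2 = -12 + 4 = -8)
f(Q, x) = -8 - Q
w(s) = -6 + s (w(s) = s + (-8 - 1*(-2)) = s + (-8 + 2) = s - 6 = -6 + s)
I = -26 (I = -5*5 - 1 = -25 - 1 = -26)
S(h) = -29 + h**2 (S(h) = -9 + (h*h - 20) = -9 + (h**2 - 20) = -9 + (-20 + h**2) = -29 + h**2)
S(I) - w(15) = (-29 + (-26)**2) - (-6 + 15) = (-29 + 676) - 1*9 = 647 - 9 = 638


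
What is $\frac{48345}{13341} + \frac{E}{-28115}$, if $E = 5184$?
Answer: $\frac{430019977}{125027405} \approx 3.4394$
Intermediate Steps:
$\frac{48345}{13341} + \frac{E}{-28115} = \frac{48345}{13341} + \frac{5184}{-28115} = 48345 \cdot \frac{1}{13341} + 5184 \left(- \frac{1}{28115}\right) = \frac{16115}{4447} - \frac{5184}{28115} = \frac{430019977}{125027405}$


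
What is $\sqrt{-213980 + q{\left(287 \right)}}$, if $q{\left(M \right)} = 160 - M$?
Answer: $i \sqrt{214107} \approx 462.72 i$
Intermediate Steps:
$\sqrt{-213980 + q{\left(287 \right)}} = \sqrt{-213980 + \left(160 - 287\right)} = \sqrt{-213980 - 127} = \sqrt{-214107} = i \sqrt{214107}$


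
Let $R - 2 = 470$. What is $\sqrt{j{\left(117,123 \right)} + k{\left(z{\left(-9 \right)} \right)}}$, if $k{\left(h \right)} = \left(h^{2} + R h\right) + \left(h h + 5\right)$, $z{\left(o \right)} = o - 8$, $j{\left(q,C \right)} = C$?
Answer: $i \sqrt{7318} \approx 85.545 i$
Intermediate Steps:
$z{\left(o \right)} = -8 + o$
$R = 472$ ($R = 2 + 470 = 472$)
$k{\left(h \right)} = 5 + 2 h^{2} + 472 h$ ($k{\left(h \right)} = \left(h^{2} + 472 h\right) + \left(h h + 5\right) = \left(h^{2} + 472 h\right) + \left(h^{2} + 5\right) = \left(h^{2} + 472 h\right) + \left(5 + h^{2}\right) = 5 + 2 h^{2} + 472 h$)
$\sqrt{j{\left(117,123 \right)} + k{\left(z{\left(-9 \right)} \right)}} = \sqrt{123 + \left(5 + 2 \left(-8 - 9\right)^{2} + 472 \left(-8 - 9\right)\right)} = \sqrt{123 + \left(5 + 2 \left(-17\right)^{2} + 472 \left(-17\right)\right)} = \sqrt{123 + \left(5 + 2 \cdot 289 - 8024\right)} = \sqrt{123 + \left(5 + 578 - 8024\right)} = \sqrt{123 - 7441} = \sqrt{-7318} = i \sqrt{7318}$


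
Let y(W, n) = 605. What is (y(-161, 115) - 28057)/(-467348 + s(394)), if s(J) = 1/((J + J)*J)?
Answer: 8523077344/145098468255 ≈ 0.058740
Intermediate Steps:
s(J) = 1/(2*J²) (s(J) = 1/(((2*J))*J) = (1/(2*J))/J = 1/(2*J²))
(y(-161, 115) - 28057)/(-467348 + s(394)) = (605 - 28057)/(-467348 + (½)/394²) = -27452/(-467348 + (½)*(1/155236)) = -27452/(-467348 + 1/310472) = -27452/(-145098468255/310472) = -27452*(-310472/145098468255) = 8523077344/145098468255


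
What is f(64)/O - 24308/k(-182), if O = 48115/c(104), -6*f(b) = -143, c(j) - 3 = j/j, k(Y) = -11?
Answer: 3508741406/1587795 ≈ 2209.8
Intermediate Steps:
c(j) = 4 (c(j) = 3 + j/j = 3 + 1 = 4)
f(b) = 143/6 (f(b) = -1/6*(-143) = 143/6)
O = 48115/4 ≈ 12029.
f(64)/O - 24308/k(-182) = 143/(6*(48115/4)) - 24308/(-11) = (143/6)*(4/48115) - 24308*(-1/11) = 286/144345 + 24308/11 = 3508741406/1587795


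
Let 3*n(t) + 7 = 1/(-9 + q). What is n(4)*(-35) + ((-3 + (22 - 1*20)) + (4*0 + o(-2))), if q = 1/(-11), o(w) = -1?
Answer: 1619/20 ≈ 80.950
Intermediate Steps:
q = -1/11 ≈ -0.090909
n(t) = -237/100 (n(t) = -7/3 + 1/(3*(-9 - 1/11)) = -7/3 + 1/(3*(-100/11)) = -7/3 + (⅓)*(-11/100) = -7/3 - 11/300 = -237/100)
n(4)*(-35) + ((-3 + (22 - 1*20)) + (4*0 + o(-2))) = -237/100*(-35) + ((-3 + (22 - 1*20)) + (4*0 - 1)) = 1659/20 + ((-3 + (22 - 20)) + (0 - 1)) = 1659/20 + ((-3 + 2) - 1) = 1659/20 + (-1 - 1) = 1659/20 - 2 = 1619/20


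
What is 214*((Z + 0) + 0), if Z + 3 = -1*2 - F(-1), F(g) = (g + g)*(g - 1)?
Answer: -1926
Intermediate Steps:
F(g) = 2*g*(-1 + g) (F(g) = (2*g)*(-1 + g) = 2*g*(-1 + g))
Z = -9 (Z = -3 + (-1*2 - 2*(-1)*(-1 - 1)) = -3 + (-2 - 2*(-1)*(-2)) = -3 + (-2 - 1*4) = -3 + (-2 - 4) = -3 - 6 = -9)
214*((Z + 0) + 0) = 214*((-9 + 0) + 0) = 214*(-9 + 0) = 214*(-9) = -1926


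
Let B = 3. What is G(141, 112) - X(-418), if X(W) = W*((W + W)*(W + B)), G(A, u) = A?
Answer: 145021061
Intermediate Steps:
X(W) = 2*W²*(3 + W) (X(W) = W*((W + W)*(W + 3)) = W*((2*W)*(3 + W)) = W*(2*W*(3 + W)) = 2*W²*(3 + W))
G(141, 112) - X(-418) = 141 - 2*(-418)²*(3 - 418) = 141 - 2*174724*(-415) = 141 - 1*(-145020920) = 141 + 145020920 = 145021061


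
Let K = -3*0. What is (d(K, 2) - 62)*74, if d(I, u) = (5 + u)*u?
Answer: -3552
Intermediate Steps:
K = 0
d(I, u) = u*(5 + u)
(d(K, 2) - 62)*74 = (2*(5 + 2) - 62)*74 = (2*7 - 62)*74 = (14 - 62)*74 = -48*74 = -3552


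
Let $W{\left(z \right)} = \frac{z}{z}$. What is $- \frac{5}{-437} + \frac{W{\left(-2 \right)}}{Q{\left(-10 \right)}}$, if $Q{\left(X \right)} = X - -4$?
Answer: $- \frac{407}{2622} \approx -0.15523$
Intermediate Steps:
$Q{\left(X \right)} = 4 + X$ ($Q{\left(X \right)} = X + 4 = 4 + X$)
$W{\left(z \right)} = 1$
$- \frac{5}{-437} + \frac{W{\left(-2 \right)}}{Q{\left(-10 \right)}} = - \frac{5}{-437} + 1 \frac{1}{4 - 10} = \left(-5\right) \left(- \frac{1}{437}\right) + 1 \frac{1}{-6} = \frac{5}{437} + 1 \left(- \frac{1}{6}\right) = \frac{5}{437} - \frac{1}{6} = - \frac{407}{2622}$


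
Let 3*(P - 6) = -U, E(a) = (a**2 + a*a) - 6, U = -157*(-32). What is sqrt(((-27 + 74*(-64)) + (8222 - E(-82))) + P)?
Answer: I*sqrt(104865)/3 ≈ 107.94*I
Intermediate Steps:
U = 5024
E(a) = -6 + 2*a**2 (E(a) = (a**2 + a**2) - 6 = 2*a**2 - 6 = -6 + 2*a**2)
P = -5006/3 (P = 6 + (-1*5024)/3 = 6 + (1/3)*(-5024) = 6 - 5024/3 = -5006/3 ≈ -1668.7)
sqrt(((-27 + 74*(-64)) + (8222 - E(-82))) + P) = sqrt(((-27 + 74*(-64)) + (8222 - (-6 + 2*(-82)**2))) - 5006/3) = sqrt(((-27 - 4736) + (8222 - (-6 + 2*6724))) - 5006/3) = sqrt((-4763 + (8222 - (-6 + 13448))) - 5006/3) = sqrt((-4763 + (8222 - 1*13442)) - 5006/3) = sqrt((-4763 + (8222 - 13442)) - 5006/3) = sqrt((-4763 - 5220) - 5006/3) = sqrt(-9983 - 5006/3) = sqrt(-34955/3) = I*sqrt(104865)/3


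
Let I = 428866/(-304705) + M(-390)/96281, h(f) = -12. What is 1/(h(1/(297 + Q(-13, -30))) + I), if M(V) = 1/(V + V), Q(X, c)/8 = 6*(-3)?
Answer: -4576619128380/61360926587477 ≈ -0.074585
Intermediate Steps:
Q(X, c) = -144 (Q(X, c) = 8*(6*(-3)) = 8*(-18) = -144)
M(V) = 1/(2*V)
I = -6441497046917/4576619128380 (I = 428866/(-304705) + ((½)/(-390))/96281 = 428866*(-1/304705) + ((½)*(-1/390))*(1/96281) = -428866/304705 - 1/780*1/96281 = -428866/304705 - 1/75099180 = -6441497046917/4576619128380 ≈ -1.4075)
1/(h(1/(297 + Q(-13, -30))) + I) = 1/(-12 - 6441497046917/4576619128380) = 1/(-61360926587477/4576619128380) = -4576619128380/61360926587477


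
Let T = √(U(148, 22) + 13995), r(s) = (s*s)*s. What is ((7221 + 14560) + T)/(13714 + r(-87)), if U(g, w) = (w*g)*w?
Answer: -21781/644789 - √85627/644789 ≈ -0.034234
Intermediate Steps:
U(g, w) = g*w² (U(g, w) = (g*w)*w = g*w²)
r(s) = s³ (r(s) = s²*s = s³)
T = √85627 (T = √(148*22² + 13995) = √(148*484 + 13995) = √(71632 + 13995) = √85627 ≈ 292.62)
((7221 + 14560) + T)/(13714 + r(-87)) = ((7221 + 14560) + √85627)/(13714 + (-87)³) = (21781 + √85627)/(13714 - 658503) = (21781 + √85627)/(-644789) = (21781 + √85627)*(-1/644789) = -21781/644789 - √85627/644789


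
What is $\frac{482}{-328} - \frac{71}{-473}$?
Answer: $- \frac{102349}{77572} \approx -1.3194$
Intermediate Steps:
$\frac{482}{-328} - \frac{71}{-473} = 482 \left(- \frac{1}{328}\right) - - \frac{71}{473} = - \frac{241}{164} + \frac{71}{473} = - \frac{102349}{77572}$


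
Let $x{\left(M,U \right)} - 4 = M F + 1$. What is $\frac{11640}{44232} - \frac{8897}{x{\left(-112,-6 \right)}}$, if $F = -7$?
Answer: $- \frac{165098}{14991} \approx -11.013$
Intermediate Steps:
$x{\left(M,U \right)} = 5 - 7 M$ ($x{\left(M,U \right)} = 4 + \left(M \left(-7\right) + 1\right) = 4 - \left(-1 + 7 M\right) = 5 - 7 M$)
$\frac{11640}{44232} - \frac{8897}{x{\left(-112,-6 \right)}} = \frac{11640}{44232} - \frac{8897}{5 - -784} = 11640 \cdot \frac{1}{44232} - \frac{8897}{5 + 784} = \frac{5}{19} - \frac{8897}{789} = - \frac{165098}{14991}$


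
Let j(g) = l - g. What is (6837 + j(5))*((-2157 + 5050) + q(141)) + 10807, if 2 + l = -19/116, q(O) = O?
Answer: 1202486743/58 ≈ 2.0733e+7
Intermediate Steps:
l = -251/116 (l = -2 - 19/116 = -251/116 ≈ -2.1638)
j(g) = -251/116 - g
(6837 + j(5))*((-2157 + 5050) + q(141)) + 10807 = (6837 + (-251/116 - 1*5))*((-2157 + 5050) + 141) + 10807 = (6837 + (-251/116 - 5))*(2893 + 141) + 10807 = (6837 - 831/116)*3034 + 10807 = (792261/116)*3034 + 10807 = 1201859937/58 + 10807 = 1202486743/58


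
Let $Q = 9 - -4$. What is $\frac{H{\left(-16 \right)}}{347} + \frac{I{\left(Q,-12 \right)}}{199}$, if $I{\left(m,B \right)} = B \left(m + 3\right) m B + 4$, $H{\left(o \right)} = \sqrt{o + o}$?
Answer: $\frac{29956}{199} + \frac{4 i \sqrt{2}}{347} \approx 150.53 + 0.016302 i$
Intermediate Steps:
$Q = 13$ ($Q = 9 + 4 = 13$)
$H{\left(o \right)} = \sqrt{2} \sqrt{o}$ ($H{\left(o \right)} = \sqrt{2 o} = \sqrt{2} \sqrt{o}$)
$I{\left(m,B \right)} = 4 + m B^{2} \left(3 + m\right)$ ($I{\left(m,B \right)} = B \left(3 + m\right) m B + 4 = B m \left(3 + m\right) B + 4 = m B^{2} \left(3 + m\right) + 4 = 4 + m B^{2} \left(3 + m\right)$)
$\frac{H{\left(-16 \right)}}{347} + \frac{I{\left(Q,-12 \right)}}{199} = \frac{\sqrt{2} \sqrt{-16}}{347} + \frac{4 + \left(-12\right)^{2} \cdot 13^{2} + 3 \cdot 13 \left(-12\right)^{2}}{199} = \sqrt{2} \cdot 4 i \frac{1}{347} + \left(4 + 144 \cdot 169 + 3 \cdot 13 \cdot 144\right) \frac{1}{199} = 4 i \sqrt{2} \cdot \frac{1}{347} + \left(4 + 24336 + 5616\right) \frac{1}{199} = \frac{4 i \sqrt{2}}{347} + 29956 \cdot \frac{1}{199} = \frac{4 i \sqrt{2}}{347} + \frac{29956}{199} = \frac{29956}{199} + \frac{4 i \sqrt{2}}{347}$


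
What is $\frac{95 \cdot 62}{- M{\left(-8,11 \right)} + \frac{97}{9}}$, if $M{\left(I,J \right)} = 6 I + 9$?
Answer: $\frac{26505}{224} \approx 118.33$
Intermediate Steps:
$M{\left(I,J \right)} = 9 + 6 I$
$\frac{95 \cdot 62}{- M{\left(-8,11 \right)} + \frac{97}{9}} = \frac{95 \cdot 62}{- (9 + 6 \left(-8\right)) + \frac{97}{9}} = \frac{5890}{- (9 - 48) + 97 \cdot \frac{1}{9}} = \frac{5890}{\left(-1\right) \left(-39\right) + \frac{97}{9}} = \frac{5890}{39 + \frac{97}{9}} = \frac{5890}{\frac{448}{9}} = 5890 \cdot \frac{9}{448} = \frac{26505}{224}$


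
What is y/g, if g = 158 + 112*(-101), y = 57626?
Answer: -28813/5577 ≈ -5.1664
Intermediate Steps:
g = -11154 (g = 158 - 11312 = -11154)
y/g = 57626/(-11154) = 57626*(-1/11154) = -28813/5577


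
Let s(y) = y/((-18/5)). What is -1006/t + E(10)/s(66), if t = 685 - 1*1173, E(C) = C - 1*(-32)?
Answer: -3079/13420 ≈ -0.22943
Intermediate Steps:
E(C) = 32 + C (E(C) = C + 32 = 32 + C)
s(y) = -5*y/18 (s(y) = y/((-18*⅕)) = y/(-18/5) = y*(-5/18) = -5*y/18)
t = -488 (t = 685 - 1173 = -488)
-1006/t + E(10)/s(66) = -1006/(-488) + (32 + 10)/((-5/18*66)) = -1006*(-1/488) + 42/(-55/3) = 503/244 + 42*(-3/55) = 503/244 - 126/55 = -3079/13420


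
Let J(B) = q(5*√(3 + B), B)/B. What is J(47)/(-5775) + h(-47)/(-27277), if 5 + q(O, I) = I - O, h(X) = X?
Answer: 552921/352555225 + √2/10857 ≈ 0.0016986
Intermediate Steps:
q(O, I) = -5 + I - O (q(O, I) = -5 + (I - O) = -5 + I - O)
J(B) = (-5 + B - 5*√(3 + B))/B
J(47)/(-5775) + h(-47)/(-27277) = ((-5 + 47 - 5*√(3 + 47))/47)/(-5775) - 47/(-27277) = ((-5 + 47 - 25*√2)/47)*(-1/5775) - 47*(-1/27277) = ((-5 + 47 - 25*√2)/47)*(-1/5775) + 47/27277 = ((42 - 25*√2)/47)*(-1/5775) + 47/27277 = (42/47 - 25*√2/47)*(-1/5775) + 47/27277 = (-2/12925 + √2/10857) + 47/27277 = 552921/352555225 + √2/10857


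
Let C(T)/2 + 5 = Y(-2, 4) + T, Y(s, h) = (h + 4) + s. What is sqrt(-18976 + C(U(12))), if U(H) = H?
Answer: 5*I*sqrt(758) ≈ 137.66*I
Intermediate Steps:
Y(s, h) = 4 + h + s (Y(s, h) = (4 + h) + s = 4 + h + s)
C(T) = 2 + 2*T (C(T) = -10 + 2*((4 + 4 - 2) + T) = -10 + 2*(6 + T) = -10 + (12 + 2*T) = 2 + 2*T)
sqrt(-18976 + C(U(12))) = sqrt(-18976 + (2 + 2*12)) = sqrt(-18976 + (2 + 24)) = sqrt(-18976 + 26) = sqrt(-18950) = 5*I*sqrt(758)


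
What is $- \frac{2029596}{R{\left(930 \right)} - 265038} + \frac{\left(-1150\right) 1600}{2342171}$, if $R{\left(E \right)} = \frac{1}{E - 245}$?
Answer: $\frac{2922203818287460}{425223555143959} \approx 6.8722$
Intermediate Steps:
$R{\left(E \right)} = \frac{1}{-245 + E}$
$- \frac{2029596}{R{\left(930 \right)} - 265038} + \frac{\left(-1150\right) 1600}{2342171} = - \frac{2029596}{\frac{1}{-245 + 930} - 265038} + \frac{\left(-1150\right) 1600}{2342171} = - \frac{2029596}{\frac{1}{685} - 265038} - \frac{1840000}{2342171} = - \frac{2029596}{- \frac{181551029}{685}} - \frac{1840000}{2342171} = \left(-2029596\right) \left(- \frac{685}{181551029}\right) - \frac{1840000}{2342171} = \frac{1390273260}{181551029} - \frac{1840000}{2342171} = \frac{2922203818287460}{425223555143959}$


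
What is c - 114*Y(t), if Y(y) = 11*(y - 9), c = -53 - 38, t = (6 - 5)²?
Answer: 9941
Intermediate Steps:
t = 1 (t = 1² = 1)
c = -91
Y(y) = -99 + 11*y (Y(y) = 11*(-9 + y) = -99 + 11*y)
c - 114*Y(t) = -91 - 114*(-99 + 11*1) = -91 - 114*(-99 + 11) = -91 - 114*(-88) = -91 + 10032 = 9941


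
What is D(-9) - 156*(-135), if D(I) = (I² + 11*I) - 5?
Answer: 21037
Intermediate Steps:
D(I) = -5 + I² + 11*I
D(-9) - 156*(-135) = (-5 + (-9)² + 11*(-9)) - 156*(-135) = (-5 + 81 - 99) + 21060 = -23 + 21060 = 21037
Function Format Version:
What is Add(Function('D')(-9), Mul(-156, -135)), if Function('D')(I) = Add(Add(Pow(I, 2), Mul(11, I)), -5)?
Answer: 21037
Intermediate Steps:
Function('D')(I) = Add(-5, Pow(I, 2), Mul(11, I))
Add(Function('D')(-9), Mul(-156, -135)) = Add(Add(-5, Pow(-9, 2), Mul(11, -9)), Mul(-156, -135)) = Add(Add(-5, 81, -99), 21060) = Add(-23, 21060) = 21037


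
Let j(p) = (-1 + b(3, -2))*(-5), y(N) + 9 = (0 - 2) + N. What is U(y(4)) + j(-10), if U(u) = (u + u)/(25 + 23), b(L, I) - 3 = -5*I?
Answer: -1447/24 ≈ -60.292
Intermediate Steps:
b(L, I) = 3 - 5*I
y(N) = -11 + N (y(N) = -9 + ((0 - 2) + N) = -9 + (-2 + N) = -11 + N)
j(p) = -60 (j(p) = (-1 + (3 - 5*(-2)))*(-5) = (-1 + (3 + 10))*(-5) = (-1 + 13)*(-5) = 12*(-5) = -60)
U(u) = u/24 (U(u) = (2*u)/48 = (2*u)*(1/48) = u/24)
U(y(4)) + j(-10) = (-11 + 4)/24 - 60 = (1/24)*(-7) - 60 = -7/24 - 60 = -1447/24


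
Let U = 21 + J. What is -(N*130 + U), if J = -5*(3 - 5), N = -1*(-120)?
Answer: -15631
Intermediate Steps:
N = 120
J = 10 (J = -5*(-2) = 10)
U = 31 (U = 21 + 10 = 31)
-(N*130 + U) = -(120*130 + 31) = -(15600 + 31) = -1*15631 = -15631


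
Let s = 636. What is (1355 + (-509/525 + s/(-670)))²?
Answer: 2265248995215424/1237280625 ≈ 1.8308e+6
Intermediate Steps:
(1355 + (-509/525 + s/(-670)))² = (1355 + (-509/525 + 636/(-670)))² = (1355 + (-509*1/525 + 636*(-1/670)))² = (1355 + (-509/525 - 318/335))² = (1355 - 67493/35175)² = (47594632/35175)² = 2265248995215424/1237280625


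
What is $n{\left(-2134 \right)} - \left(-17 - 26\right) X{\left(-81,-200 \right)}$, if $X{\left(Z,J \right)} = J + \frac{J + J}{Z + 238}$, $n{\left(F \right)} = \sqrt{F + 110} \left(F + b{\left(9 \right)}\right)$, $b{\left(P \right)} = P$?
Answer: $- \frac{1367400}{157} - 4250 i \sqrt{506} \approx -8709.5 - 95601.0 i$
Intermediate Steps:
$n{\left(F \right)} = \sqrt{110 + F} \left(9 + F\right)$ ($n{\left(F \right)} = \sqrt{F + 110} \left(F + 9\right) = \sqrt{110 + F} \left(9 + F\right)$)
$X{\left(Z,J \right)} = J + \frac{2 J}{238 + Z}$
$n{\left(-2134 \right)} - \left(-17 - 26\right) X{\left(-81,-200 \right)} = \sqrt{110 - 2134} \left(9 - 2134\right) - \left(-17 - 26\right) \left(- \frac{200 \left(240 - 81\right)}{238 - 81}\right) = \sqrt{-2024} \left(-2125\right) - \left(-17 - 26\right) \left(\left(-200\right) \frac{1}{157} \cdot 159\right) = 2 i \sqrt{506} \left(-2125\right) - - 43 \left(\left(-200\right) \frac{1}{157} \cdot 159\right) = - 4250 i \sqrt{506} - \left(-43\right) \left(- \frac{31800}{157}\right) = - 4250 i \sqrt{506} - \frac{1367400}{157} = - \frac{1367400}{157} - 4250 i \sqrt{506}$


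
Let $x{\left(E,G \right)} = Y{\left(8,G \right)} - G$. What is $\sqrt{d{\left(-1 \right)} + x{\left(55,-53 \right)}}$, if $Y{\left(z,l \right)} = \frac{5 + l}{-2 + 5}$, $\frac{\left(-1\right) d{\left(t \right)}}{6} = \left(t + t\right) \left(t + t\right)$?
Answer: $\sqrt{13} \approx 3.6056$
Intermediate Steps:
$d{\left(t \right)} = - 24 t^{2}$ ($d{\left(t \right)} = - 6 \left(t + t\right) \left(t + t\right) = - 6 \cdot 2 t 2 t = - 6 \cdot 4 t^{2} = - 24 t^{2}$)
$Y{\left(z,l \right)} = \frac{5}{3} + \frac{l}{3}$ ($Y{\left(z,l \right)} = \frac{5 + l}{3} = \left(5 + l\right) \frac{1}{3} = \frac{5}{3} + \frac{l}{3}$)
$x{\left(E,G \right)} = \frac{5}{3} - \frac{2 G}{3}$ ($x{\left(E,G \right)} = \left(\frac{5}{3} + \frac{G}{3}\right) - G = \frac{5}{3} - \frac{2 G}{3}$)
$\sqrt{d{\left(-1 \right)} + x{\left(55,-53 \right)}} = \sqrt{- 24 \left(-1\right)^{2} + \left(\frac{5}{3} - - \frac{106}{3}\right)} = \sqrt{\left(-24\right) 1 + \left(\frac{5}{3} + \frac{106}{3}\right)} = \sqrt{-24 + 37} = \sqrt{13}$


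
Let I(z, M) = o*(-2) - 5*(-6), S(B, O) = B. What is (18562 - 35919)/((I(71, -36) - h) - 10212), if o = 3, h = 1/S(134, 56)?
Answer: 2325838/1365193 ≈ 1.7037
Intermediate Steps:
h = 1/134 ≈ 0.0074627
I(z, M) = 24 (I(z, M) = 3*(-2) - 5*(-6) = -6 + 30 = 24)
(18562 - 35919)/((I(71, -36) - h) - 10212) = (18562 - 35919)/((24 - 1*1/134) - 10212) = -17357/((24 - 1/134) - 10212) = -17357/(3215/134 - 10212) = -17357/(-1365193/134) = -17357*(-134/1365193) = 2325838/1365193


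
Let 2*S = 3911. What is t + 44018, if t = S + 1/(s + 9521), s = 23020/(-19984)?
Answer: 4373106080459/95122322 ≈ 45974.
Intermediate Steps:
S = 3911/2 (S = (½)*3911 = 3911/2 ≈ 1955.5)
s = -5755/4996 (s = 23020*(-1/19984) = -5755/4996 ≈ -1.1519)
t = 186011710663/95122322 (t = 3911/2 + 1/(-5755/4996 + 9521) = 3911/2 + 1/(47561161/4996) = 3911/2 + 4996/47561161 = 186011710663/95122322 ≈ 1955.5)
t + 44018 = 186011710663/95122322 + 44018 = 4373106080459/95122322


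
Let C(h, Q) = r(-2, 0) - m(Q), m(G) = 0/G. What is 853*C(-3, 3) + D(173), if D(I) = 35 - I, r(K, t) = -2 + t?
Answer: -1844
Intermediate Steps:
m(G) = 0
C(h, Q) = -2 (C(h, Q) = (-2 + 0) - 1*0 = -2 + 0 = -2)
853*C(-3, 3) + D(173) = 853*(-2) + (35 - 1*173) = -1706 + (35 - 173) = -1706 - 138 = -1844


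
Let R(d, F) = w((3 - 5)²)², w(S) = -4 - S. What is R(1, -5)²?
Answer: 4096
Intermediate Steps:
R(d, F) = 64 (R(d, F) = (-4 - (3 - 5)²)² = (-4 - 1*(-2)²)² = (-4 - 1*4)² = (-4 - 4)² = (-8)² = 64)
R(1, -5)² = 64² = 4096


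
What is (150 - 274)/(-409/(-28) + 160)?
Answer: -3472/4889 ≈ -0.71017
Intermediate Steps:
(150 - 274)/(-409/(-28) + 160) = -124/(-409*(-1/28) + 160) = -124/(409/28 + 160) = -124/4889/28 = -124*28/4889 = -3472/4889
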